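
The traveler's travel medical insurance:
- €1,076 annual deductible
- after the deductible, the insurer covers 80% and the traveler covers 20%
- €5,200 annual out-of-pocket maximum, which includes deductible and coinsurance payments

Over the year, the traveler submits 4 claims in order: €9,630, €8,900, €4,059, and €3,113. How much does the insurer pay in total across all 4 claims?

€20,502

Claim 1 (€9,630): €1,076 to deductible, leaving €8,554; 20% of €8,554 = €1,710.80. Traveler pays €2,786.80; OOP now €2,786.80. Plan pays €9,630 − €2,786.80 = €6,843.20.
Claim 2 (€8,900): 20% coinsurance on €8,900 = €1,780. Cost to traveler: €1,780. OOP to date €4,566.80. Insurer: €8,900 − €1,780 = €7,120.
Claim 3 (€4,059): deductible met; 20% of €4,059 = €811.80. OOP would hit €5,378.60 > €5,200, so the cap limits the traveler to €5,200 − €4,566.80 = €633.20. Insurer: €4,059 − €633.20 = €3,425.80.
Claim 4 (€3,113): deductible met; 20% of €3,113 = €622.60. That would push OOP to €5,822.60, over the €5,200 cap, so traveler pays €5,200 − €5,200 = €0. Plan pays €3,113 − €0 = €3,113.
Insurer total = bills − traveler's total = €25,702 − €5,200 = €20,502.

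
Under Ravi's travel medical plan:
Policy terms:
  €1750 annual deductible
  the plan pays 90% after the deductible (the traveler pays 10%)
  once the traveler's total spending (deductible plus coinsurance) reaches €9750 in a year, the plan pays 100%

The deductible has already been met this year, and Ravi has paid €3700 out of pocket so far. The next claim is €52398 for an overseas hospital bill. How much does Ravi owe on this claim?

With the deductible met, the entire €52398 is subject to coinsurance.
Coinsurance: €52398 × 10% = €5239.80.
Cumulative spending €3700 + €5239.80 = €8939.80 stays under the €9750 maximum.

€5239.80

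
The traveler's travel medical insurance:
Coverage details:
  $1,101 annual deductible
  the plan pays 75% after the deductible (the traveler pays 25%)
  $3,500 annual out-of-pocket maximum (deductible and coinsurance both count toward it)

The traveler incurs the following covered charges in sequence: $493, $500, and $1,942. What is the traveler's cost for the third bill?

#1 ($493): entire amount goes to the deductible. Traveler owes $493 (running OOP $493).
#2 ($500): all of it applies to the deductible. Traveler pays $500; OOP now $993.
#3 ($1,942): deductible takes $108, $1,834 remains; traveler's 25% is $458.50. Traveler owes $566.50 (running OOP $1,559.50).

$566.50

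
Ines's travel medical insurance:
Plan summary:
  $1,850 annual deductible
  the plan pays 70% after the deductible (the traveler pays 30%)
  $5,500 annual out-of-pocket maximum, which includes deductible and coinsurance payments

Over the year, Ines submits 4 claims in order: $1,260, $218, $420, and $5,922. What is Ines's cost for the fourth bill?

Bill 1, $1,260: fully absorbed by the deductible. Traveler pays $1,260; OOP now $1,260.
Bill 2, $218: entire amount goes to the deductible. Traveler owes $218 (running OOP $1,478).
Bill 3, $420: deductible takes $372, $48 remains; coinsurance $48 × 30% = $14.40. Traveler owes $386.40 (running OOP $1,864.40).
Bill 4, $5,922: 30% coinsurance on $5,922 = $1,776.60. Traveler pays $1,776.60; OOP now $3,641.

$1,776.60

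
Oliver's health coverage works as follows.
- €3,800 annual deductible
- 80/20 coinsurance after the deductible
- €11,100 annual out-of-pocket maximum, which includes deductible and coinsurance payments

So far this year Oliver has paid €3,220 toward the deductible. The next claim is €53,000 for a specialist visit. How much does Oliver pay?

Remaining deductible: €3,800 − €3,220 = €580.
After the €580 deductible portion, €53,000 − €580 = €52,420 is subject to coinsurance.
20% of €52,420 = €10,484 falls to the patient.
That puts the patient's cost at €580 + €10,484 = €11,064 before any cap.
Year-to-date out-of-pocket would reach €3,220 + €11,064 = €14,284, above the €11,100 maximum, so the patient pays only €11,100 − €3,220 = €7,880.

€7,880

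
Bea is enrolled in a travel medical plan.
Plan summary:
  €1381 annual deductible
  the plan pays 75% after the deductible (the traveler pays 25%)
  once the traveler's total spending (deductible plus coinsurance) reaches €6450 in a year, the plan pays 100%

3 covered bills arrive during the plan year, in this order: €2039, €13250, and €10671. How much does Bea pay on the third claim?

#1 (€2039): €1381 finishes the deductible; €658 goes to coinsurance; traveler's 25% is €164.50. Traveler owes €1545.50 (running OOP €1545.50).
#2 (€13250): deductible met; 25% of €13250 = €3312.50. Traveler owes €3312.50 (running OOP €4858).
#3 (€10671): deductible met; 25% of €10671 = €2667.75. Adding that to €4858 gives €7525.75, past the €6450 cap; traveler pays only €6450 − €4858 = €1592.

€1592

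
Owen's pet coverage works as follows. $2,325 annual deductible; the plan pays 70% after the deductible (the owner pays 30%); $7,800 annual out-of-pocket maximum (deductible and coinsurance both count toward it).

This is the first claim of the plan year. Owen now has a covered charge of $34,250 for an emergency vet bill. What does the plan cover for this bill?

$26,450

Nothing has been paid toward the $2,325 deductible, so the first $2,325 of this charge is applied there.
The remaining $31,925 (= $34,250 − $2,325) moves to coinsurance.
Owner's 30% share of $31,925 is $9,577.50.
So the owner owes $2,325 + $9,577.50 = $11,902.50 before any cap.
Adding $11,902.50 to the $0 already spent would give $11,902.50, which exceeds the $7,800 cap; the owner pays just $7,800 − $0 = $7,800.
Insurer pays the balance: $34,250 − $7,800 = $26,450.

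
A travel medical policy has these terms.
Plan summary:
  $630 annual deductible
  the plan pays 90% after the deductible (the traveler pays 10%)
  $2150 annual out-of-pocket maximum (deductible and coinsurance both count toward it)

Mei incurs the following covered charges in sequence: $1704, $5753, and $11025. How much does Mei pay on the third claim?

#1 ($1704): deductible takes $630, $1074 remains; traveler's 10% is $107.40. Traveler owes $737.40 (running OOP $737.40).
#2 ($5753): 10% coinsurance on $5753 = $575.30. Cost to traveler: $575.30. OOP to date $1312.70.
#3 ($11025): deductible met; 10% of $11025 = $1102.50. OOP would hit $2415.20 > $2150, so the cap limits the traveler to $2150 − $1312.70 = $837.30.

$837.30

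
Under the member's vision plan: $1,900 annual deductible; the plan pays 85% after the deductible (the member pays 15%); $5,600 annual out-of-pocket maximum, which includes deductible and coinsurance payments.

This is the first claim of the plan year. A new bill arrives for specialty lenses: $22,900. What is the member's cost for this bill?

$5,050

Deductible not yet touched, so the first $1,900 of the bill goes to the deductible.
That leaves $22,900 − $1,900 = $21,000 for coinsurance.
15% of $21,000 = $3,150 falls to the member.
So the member owes $1,900 + $3,150 = $5,050 before any cap.
Total out-of-pocket so far would be $0 + $5,050 = $5,050, below the $5,600 cap — no reduction.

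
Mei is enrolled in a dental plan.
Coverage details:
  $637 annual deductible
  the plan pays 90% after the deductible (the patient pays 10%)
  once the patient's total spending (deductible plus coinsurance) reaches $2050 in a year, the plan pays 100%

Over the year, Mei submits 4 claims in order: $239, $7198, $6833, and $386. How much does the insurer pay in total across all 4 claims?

Claim 1 ($239): entire amount goes to the deductible. Patient pays $239; OOP now $239. Insurer: $239 − $239 = $0.
Claim 2 ($7198): $398 finishes the deductible; $6800 goes to coinsurance; coinsurance $6800 × 10% = $680. Cost to patient: $1078. OOP to date $1317. Insurer: $7198 − $1078 = $6120.
Claim 3 ($6833): deductible met; 10% of $6833 = $683.30. Patient pays $683.30; OOP now $2000.30. Insurer: $6833 − $683.30 = $6149.70.
Claim 4 ($386): deductible met; 10% of $386 = $38.60. Patient owes $38.60 (running OOP $2038.90). Insurer: $386 − $38.60 = $347.40.
Insurer total: $0 + $6120 + $6149.70 + $347.40 = $12617.10.

$12617.10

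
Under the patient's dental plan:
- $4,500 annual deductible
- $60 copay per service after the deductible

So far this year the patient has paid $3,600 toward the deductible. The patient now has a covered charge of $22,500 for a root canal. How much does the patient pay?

$3,600 of the $4,500 deductible is already met, leaving $900.
After the $900 deductible portion, $22,500 − $900 = $21,600 is subject to the copay.
Copay on this service: $60.
So the patient owes $900 + $60 = $960.

$960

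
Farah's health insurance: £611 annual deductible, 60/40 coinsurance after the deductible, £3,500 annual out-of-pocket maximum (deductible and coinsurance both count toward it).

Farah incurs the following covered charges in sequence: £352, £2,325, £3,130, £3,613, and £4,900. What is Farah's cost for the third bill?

#1 (£352): entire amount goes to the deductible. Patient pays £352; OOP now £352.
#2 (£2,325): £259 to deductible, leaving £2,066; coinsurance £2,066 × 40% = £826.40. Cost to patient: £1,085.40. OOP to date £1,437.40.
#3 (£3,130): 40% coinsurance on £3,130 = £1,252. Patient owes £1,252 (running OOP £2,689.40).

£1,252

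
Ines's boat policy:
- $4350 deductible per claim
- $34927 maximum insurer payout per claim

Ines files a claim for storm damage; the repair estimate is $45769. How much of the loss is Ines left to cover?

$10842

After the deductible, $45769 − $4350 = $41419 remains.
$41419 exceeds the $34927 limit, so the insurer pays the limit: $34927.
Out of pocket: $45769 − $34927 = $10842.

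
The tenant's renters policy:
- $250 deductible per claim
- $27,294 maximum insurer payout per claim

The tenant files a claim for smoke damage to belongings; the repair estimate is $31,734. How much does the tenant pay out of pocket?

Less the $250 deductible: $31,734 − $250 = $31,484.
$31,484 exceeds the $27,294 limit, so the insurer pays the limit: $27,294.
Tenant's share is the uncovered remainder: $31,734 − $27,294 = $4,440.

$4,440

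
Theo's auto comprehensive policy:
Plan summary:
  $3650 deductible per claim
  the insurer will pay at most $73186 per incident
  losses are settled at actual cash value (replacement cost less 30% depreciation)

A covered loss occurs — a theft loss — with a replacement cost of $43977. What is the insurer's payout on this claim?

At 30% depreciation, ACV = $43977 − $13193.10 = $30783.90.
Less the $3650 deductible: $30783.90 − $3650 = $27133.90.
$27133.90 is within the $73186 limit, so the insurer pays $27133.90.

$27133.90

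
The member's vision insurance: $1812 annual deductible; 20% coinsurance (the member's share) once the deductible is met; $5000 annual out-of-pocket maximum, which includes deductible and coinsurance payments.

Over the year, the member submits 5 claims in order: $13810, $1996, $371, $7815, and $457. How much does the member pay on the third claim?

$74.20

Claim 1 — $13810: deductible takes $1812, $11998 remains; 20% of $11998 = $2399.60. Cost to member: $4211.60. OOP to date $4211.60.
Claim 2 — $1996: deductible met; 20% of $1996 = $399.20. Cost to member: $399.20. OOP to date $4610.80.
Claim 3 — $371: 20% coinsurance on $371 = $74.20. Member pays $74.20; OOP now $4685.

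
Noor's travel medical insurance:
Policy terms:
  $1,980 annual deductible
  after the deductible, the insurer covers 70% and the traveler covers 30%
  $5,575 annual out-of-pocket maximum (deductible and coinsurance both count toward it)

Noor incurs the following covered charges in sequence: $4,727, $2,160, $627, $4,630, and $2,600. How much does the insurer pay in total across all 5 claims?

Claim 1 ($4,727): $1,980 finishes the deductible; $2,747 goes to coinsurance; traveler's 30% is $824.10. Cost to traveler: $2,804.10. OOP to date $2,804.10. Insurer: $4,727 − $2,804.10 = $1,922.90.
Claim 2 ($2,160): 30% coinsurance on $2,160 = $648. Traveler owes $648 (running OOP $3,452.10). Plan pays $2,160 − $648 = $1,512.
Claim 3 ($627): deductible met; 30% of $627 = $188.10. Traveler owes $188.10 (running OOP $3,640.20). Insurer: $627 − $188.10 = $438.90.
Claim 4 ($4,630): 30% coinsurance on $4,630 = $1,389. Cost to traveler: $1,389. OOP to date $5,029.20. Plan pays $4,630 − $1,389 = $3,241.
Claim 5 ($2,600): deductible already satisfied, so traveler's share is 30% × $2,600 = $780. OOP would hit $5,809.20 > $5,575, so the cap limits the traveler to $5,575 − $5,029.20 = $545.80. Plan pays $2,600 − $545.80 = $2,054.20.
Insurer total = bills − traveler's total = $14,744 − $5,575 = $9,169.

$9,169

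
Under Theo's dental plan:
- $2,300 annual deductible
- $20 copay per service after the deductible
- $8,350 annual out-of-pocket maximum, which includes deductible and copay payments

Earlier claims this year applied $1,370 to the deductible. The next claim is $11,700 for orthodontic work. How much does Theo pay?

$1,370 of the $2,300 deductible is already met, leaving $930.
That leaves $11,700 − $930 = $10,770 for the copay.
Copay on this service: $20.
That puts the patient's cost at $930 + $20 = $950 before any cap.
Year-to-date out-of-pocket becomes $1,370 + $950 = $2,320, still under the $8,350 maximum, so no cap applies.

$950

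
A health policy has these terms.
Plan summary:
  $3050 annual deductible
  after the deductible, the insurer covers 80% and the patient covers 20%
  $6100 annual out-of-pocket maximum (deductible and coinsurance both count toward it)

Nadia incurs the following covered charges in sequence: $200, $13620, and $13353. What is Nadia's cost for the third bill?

$896

#1 ($200): entire amount goes to the deductible. Patient pays $200; OOP now $200.
#2 ($13620): $2850 to deductible, leaving $10770; 20% of $10770 = $2154. Cost to patient: $5004. OOP to date $5204.
#3 ($13353): deductible already satisfied, so patient's share is 20% × $13353 = $2670.60. That would push OOP to $7874.60, over the $6100 cap, so patient pays $6100 − $5204 = $896.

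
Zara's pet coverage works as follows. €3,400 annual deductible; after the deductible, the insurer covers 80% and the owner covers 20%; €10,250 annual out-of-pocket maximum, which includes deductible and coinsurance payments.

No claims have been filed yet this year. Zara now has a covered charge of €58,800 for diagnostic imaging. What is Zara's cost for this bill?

€10,250

Nothing has been paid toward the €3,400 deductible, so the first €3,400 of this charge is applied there.
The remaining €55,400 (= €58,800 − €3,400) moves to coinsurance.
20% of €55,400 = €11,080 falls to the owner.
So the owner owes €3,400 + €11,080 = €14,480 before any cap.
That would bring total out-of-pocket to €14,480, past the €10,250 cap. The owner is capped at €10,250 − €0 = €10,250 on this claim.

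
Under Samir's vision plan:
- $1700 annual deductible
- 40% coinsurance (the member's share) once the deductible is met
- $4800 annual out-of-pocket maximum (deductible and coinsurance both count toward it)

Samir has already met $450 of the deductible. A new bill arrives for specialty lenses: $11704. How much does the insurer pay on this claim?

Deductible still to meet: $1700 − $450 = $1250.
That leaves $11704 − $1250 = $10454 for coinsurance.
Member's 40% share of $10454 is $4181.60.
Member responsibility before any cap: $1250 + $4181.60 = $5431.60.
Year-to-date out-of-pocket would reach $450 + $5431.60 = $5881.60, above the $4800 maximum, so the member pays only $4800 − $450 = $4350.
Insurer pays the balance: $11704 − $4350 = $7354.

$7354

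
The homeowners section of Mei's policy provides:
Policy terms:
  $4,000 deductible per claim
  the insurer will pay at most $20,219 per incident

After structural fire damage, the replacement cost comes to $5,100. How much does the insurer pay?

Subtract the deductible: $5,100 − $4,000 = $1,100.
That's under the $20,219 cap, so the insurer reimburses the full $1,100.

$1,100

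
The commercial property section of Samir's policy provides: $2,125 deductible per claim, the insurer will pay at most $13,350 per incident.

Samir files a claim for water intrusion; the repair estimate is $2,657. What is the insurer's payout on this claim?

After the deductible, $2,657 − $2,125 = $532 remains.
That's under the $13,350 cap, so the insurer reimburses the full $532.

$532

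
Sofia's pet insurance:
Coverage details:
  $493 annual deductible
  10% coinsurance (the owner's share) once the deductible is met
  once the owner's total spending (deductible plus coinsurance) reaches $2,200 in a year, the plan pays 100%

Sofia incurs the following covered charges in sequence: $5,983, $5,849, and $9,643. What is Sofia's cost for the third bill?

$573.10

Claim 1 — $5,983: deductible takes $493, $5,490 remains; 10% of $5,490 = $549. Owner owes $1,042 (running OOP $1,042).
Claim 2 — $5,849: deductible met; 10% of $5,849 = $584.90. Cost to owner: $584.90. OOP to date $1,626.90.
Claim 3 — $9,643: deductible met; 10% of $9,643 = $964.30. Adding that to $1,626.90 gives $2,591.20, past the $2,200 cap; owner pays only $2,200 − $1,626.90 = $573.10.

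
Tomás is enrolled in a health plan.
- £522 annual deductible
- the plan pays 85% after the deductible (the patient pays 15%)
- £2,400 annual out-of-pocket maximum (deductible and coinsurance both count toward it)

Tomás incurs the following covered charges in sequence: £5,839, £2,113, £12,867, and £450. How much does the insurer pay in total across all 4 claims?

£18,869

Claim 1 — £5,839: £522 finishes the deductible; £5,317 goes to coinsurance; coinsurance £5,317 × 15% = £797.55. Patient owes £1,319.55 (running OOP £1,319.55). Plan pays £5,839 − £1,319.55 = £4,519.45.
Claim 2 — £2,113: 15% coinsurance on £2,113 = £316.95. Cost to patient: £316.95. OOP to date £1,636.50. Insurer: £2,113 − £316.95 = £1,796.05.
Claim 3 — £12,867: deductible already satisfied, so patient's share is 15% × £12,867 = £1,930.05. That would push OOP to £3,566.55, over the £2,400 cap, so patient pays £2,400 − £1,636.50 = £763.50. Plan pays £12,867 − £763.50 = £12,103.50.
Claim 4 — £450: deductible met; 15% of £450 = £67.50. OOP would hit £2,467.50 > £2,400, so the cap limits the patient to £2,400 − £2,400 = £0. Insurer: £450 − £0 = £450.
Insurer total = bills − patient's total = £21,269 − £2,400 = £18,869.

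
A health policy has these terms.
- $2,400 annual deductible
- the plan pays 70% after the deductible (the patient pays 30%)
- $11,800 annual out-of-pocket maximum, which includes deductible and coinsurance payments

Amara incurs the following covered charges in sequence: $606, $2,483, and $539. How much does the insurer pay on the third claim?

Bill 1, $606: all of it applies to the deductible. Cost to patient: $606. OOP to date $606. Plan pays $606 − $606 = $0.
Bill 2, $2,483: $1,794 finishes the deductible; $689 goes to coinsurance; coinsurance $689 × 30% = $206.70. Cost to patient: $2,000.70. OOP to date $2,606.70. Plan pays $2,483 − $2,000.70 = $482.30.
Bill 3, $539: deductible met; 30% of $539 = $161.70. Patient pays $161.70; OOP now $2,768.40. Insurer: $539 − $161.70 = $377.30.

$377.30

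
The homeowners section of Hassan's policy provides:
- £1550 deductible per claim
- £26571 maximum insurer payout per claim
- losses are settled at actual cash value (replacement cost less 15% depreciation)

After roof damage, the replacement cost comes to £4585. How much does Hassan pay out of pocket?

Depreciate 15%: the covered value is £4585 × 0.85 = £3897.25.
Subtract the deductible: £3897.25 − £1550 = £2347.25.
£2347.25 ≤ £26571, so the limit doesn't bind; insurer pays £2347.25.
Out of pocket: £4585 − £2347.25 = £2237.75.

£2237.75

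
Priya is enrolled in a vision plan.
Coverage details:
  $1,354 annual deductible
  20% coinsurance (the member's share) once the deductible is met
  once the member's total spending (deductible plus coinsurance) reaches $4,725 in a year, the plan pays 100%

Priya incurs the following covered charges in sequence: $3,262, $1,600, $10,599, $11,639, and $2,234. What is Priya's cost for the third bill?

#1 ($3,262): $1,354 finishes the deductible; $1,908 goes to coinsurance; member's 20% is $381.60. Member pays $1,735.60; OOP now $1,735.60.
#2 ($1,600): deductible already satisfied, so member's share is 20% × $1,600 = $320. Cost to member: $320. OOP to date $2,055.60.
#3 ($10,599): deductible met; 20% of $10,599 = $2,119.80. Cost to member: $2,119.80. OOP to date $4,175.40.

$2,119.80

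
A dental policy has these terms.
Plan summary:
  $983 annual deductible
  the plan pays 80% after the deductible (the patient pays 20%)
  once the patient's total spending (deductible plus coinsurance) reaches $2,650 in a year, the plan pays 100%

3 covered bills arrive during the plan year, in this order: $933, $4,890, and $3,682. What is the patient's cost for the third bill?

Claim 1 ($933): entire amount goes to the deductible. Cost to patient: $933. OOP to date $933.
Claim 2 ($4,890): $50 finishes the deductible; $4,840 goes to coinsurance; patient's 20% is $968. Patient pays $1,018; OOP now $1,951.
Claim 3 ($3,682): deductible already satisfied, so patient's share is 20% × $3,682 = $736.40. That would push OOP to $2,687.40, over the $2,650 cap, so patient pays $2,650 − $1,951 = $699.

$699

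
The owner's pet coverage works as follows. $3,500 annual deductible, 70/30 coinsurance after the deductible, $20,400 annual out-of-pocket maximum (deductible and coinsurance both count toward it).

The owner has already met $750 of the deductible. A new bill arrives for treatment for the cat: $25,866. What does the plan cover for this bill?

$16,181.20

$750 of the $3,500 deductible is already met, leaving $2,750.
The remaining $23,116 (= $25,866 − $2,750) moves to coinsurance.
30% of $23,116 = $6,934.80 falls to the owner.
So the owner owes $2,750 + $6,934.80 = $9,684.80 before any cap.
Cumulative spending $750 + $9,684.80 = $10,434.80 stays under the $20,400 maximum.
Insurer pays the balance: $25,866 − $9,684.80 = $16,181.20.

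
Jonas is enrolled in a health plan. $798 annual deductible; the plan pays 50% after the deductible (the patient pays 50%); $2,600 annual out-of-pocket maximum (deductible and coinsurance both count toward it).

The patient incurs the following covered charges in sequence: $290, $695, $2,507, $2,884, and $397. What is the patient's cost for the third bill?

$1,253.50

Claim 1 ($290): entire amount goes to the deductible. Cost to patient: $290. OOP to date $290.
Claim 2 ($695): deductible takes $508, $187 remains; coinsurance $187 × 50% = $93.50. Patient owes $601.50 (running OOP $891.50).
Claim 3 ($2,507): 50% coinsurance on $2,507 = $1,253.50. Patient owes $1,253.50 (running OOP $2,145).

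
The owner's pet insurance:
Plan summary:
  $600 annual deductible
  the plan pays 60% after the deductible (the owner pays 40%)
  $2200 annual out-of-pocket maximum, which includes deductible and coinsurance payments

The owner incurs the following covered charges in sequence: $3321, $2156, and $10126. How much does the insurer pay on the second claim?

Bill 1, $3321: $600 to deductible, leaving $2721; owner's 40% is $1088.40. Cost to owner: $1688.40. OOP to date $1688.40. Plan pays $3321 − $1688.40 = $1632.60.
Bill 2, $2156: deductible met; 40% of $2156 = $862.40. OOP would hit $2550.80 > $2200, so the cap limits the owner to $2200 − $1688.40 = $511.60. Insurer: $2156 − $511.60 = $1644.40.

$1644.40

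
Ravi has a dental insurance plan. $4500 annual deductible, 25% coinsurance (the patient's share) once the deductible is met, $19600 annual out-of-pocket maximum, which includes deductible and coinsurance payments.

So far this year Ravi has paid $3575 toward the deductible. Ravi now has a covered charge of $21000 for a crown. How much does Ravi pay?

$5943.75

$3575 of the $4500 deductible is already met, leaving $925.
The remaining $20075 (= $21000 − $925) moves to coinsurance.
25% of $20075 = $5018.75 falls to the patient.
Patient responsibility before any cap: $925 + $5018.75 = $5943.75.
Cumulative spending $3575 + $5943.75 = $9518.75 stays under the $19600 maximum.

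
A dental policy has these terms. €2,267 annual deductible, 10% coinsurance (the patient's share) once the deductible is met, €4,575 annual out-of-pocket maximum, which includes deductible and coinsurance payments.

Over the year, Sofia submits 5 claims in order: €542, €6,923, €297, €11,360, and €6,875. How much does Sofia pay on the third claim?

Bill 1, €542: all of it applies to the deductible. Patient owes €542 (running OOP €542).
Bill 2, €6,923: €1,725 finishes the deductible; €5,198 goes to coinsurance; 10% of €5,198 = €519.80. Patient pays €2,244.80; OOP now €2,786.80.
Bill 3, €297: deductible met; 10% of €297 = €29.70. Patient owes €29.70 (running OOP €2,816.50).

€29.70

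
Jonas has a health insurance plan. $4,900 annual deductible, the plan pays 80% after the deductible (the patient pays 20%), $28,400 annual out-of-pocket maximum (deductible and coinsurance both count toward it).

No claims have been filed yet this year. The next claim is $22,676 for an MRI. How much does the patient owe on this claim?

Deductible not yet touched, so the first $4,900 of the bill goes to the deductible.
That leaves $22,676 − $4,900 = $17,776 for coinsurance.
20% of $17,776 = $3,555.20 falls to the patient.
That puts the patient's cost at $4,900 + $3,555.20 = $8,455.20 before any cap.
Year-to-date out-of-pocket becomes $0 + $8,455.20 = $8,455.20, still under the $28,400 maximum, so no cap applies.

$8,455.20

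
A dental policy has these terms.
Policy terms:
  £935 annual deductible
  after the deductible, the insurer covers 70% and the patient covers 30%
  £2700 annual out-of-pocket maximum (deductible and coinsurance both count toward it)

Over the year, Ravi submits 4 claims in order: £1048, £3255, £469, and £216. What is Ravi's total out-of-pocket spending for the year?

#1 (£1048): £935 to deductible, leaving £113; patient's 30% is £33.90. Patient pays £968.90; OOP now £968.90.
#2 (£3255): deductible already satisfied, so patient's share is 30% × £3255 = £976.50. Patient owes £976.50 (running OOP £1945.40).
#3 (£469): 30% coinsurance on £469 = £140.70. Patient pays £140.70; OOP now £2086.10.
#4 (£216): deductible met; 30% of £216 = £64.80. Patient owes £64.80 (running OOP £2150.90).
Summing the patient's payments: £968.90 + £976.50 + £140.70 + £64.80 = £2150.90.

£2150.90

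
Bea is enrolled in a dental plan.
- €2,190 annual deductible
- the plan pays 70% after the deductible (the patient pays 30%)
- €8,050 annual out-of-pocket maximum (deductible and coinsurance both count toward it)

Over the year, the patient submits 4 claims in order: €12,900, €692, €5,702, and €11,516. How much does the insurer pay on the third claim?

€3,991.40

Bill 1, €12,900: €2,190 finishes the deductible; €10,710 goes to coinsurance; coinsurance €10,710 × 30% = €3,213. Cost to patient: €5,403. OOP to date €5,403. Insurer: €12,900 − €5,403 = €7,497.
Bill 2, €692: 30% coinsurance on €692 = €207.60. Cost to patient: €207.60. OOP to date €5,610.60. Insurer: €692 − €207.60 = €484.40.
Bill 3, €5,702: 30% coinsurance on €5,702 = €1,710.60. Patient owes €1,710.60 (running OOP €7,321.20). Insurer: €5,702 − €1,710.60 = €3,991.40.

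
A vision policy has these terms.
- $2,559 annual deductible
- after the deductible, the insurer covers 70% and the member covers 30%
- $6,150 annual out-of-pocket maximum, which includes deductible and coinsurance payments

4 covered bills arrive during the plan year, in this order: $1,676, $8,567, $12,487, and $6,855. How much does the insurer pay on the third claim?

$11,201.20

Bill 1, $1,676: entire amount goes to the deductible. Member owes $1,676 (running OOP $1,676). Insurer: $1,676 − $1,676 = $0.
Bill 2, $8,567: $883 finishes the deductible; $7,684 goes to coinsurance; coinsurance $7,684 × 30% = $2,305.20. Member pays $3,188.20; OOP now $4,864.20. Plan pays $8,567 − $3,188.20 = $5,378.80.
Bill 3, $12,487: 30% coinsurance on $12,487 = $3,746.10. That would push OOP to $8,610.30, over the $6,150 cap, so member pays $6,150 − $4,864.20 = $1,285.80. Plan pays $12,487 − $1,285.80 = $11,201.20.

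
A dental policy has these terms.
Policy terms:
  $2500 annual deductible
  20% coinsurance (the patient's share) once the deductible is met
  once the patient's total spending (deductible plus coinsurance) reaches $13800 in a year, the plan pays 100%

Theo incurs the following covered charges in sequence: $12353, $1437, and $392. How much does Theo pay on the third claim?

$78.40

Claim 1 — $12353: $2500 to deductible, leaving $9853; patient's 20% is $1970.60. Patient owes $4470.60 (running OOP $4470.60).
Claim 2 — $1437: 20% coinsurance on $1437 = $287.40. Patient pays $287.40; OOP now $4758.
Claim 3 — $392: deductible already satisfied, so patient's share is 20% × $392 = $78.40. Patient pays $78.40; OOP now $4836.40.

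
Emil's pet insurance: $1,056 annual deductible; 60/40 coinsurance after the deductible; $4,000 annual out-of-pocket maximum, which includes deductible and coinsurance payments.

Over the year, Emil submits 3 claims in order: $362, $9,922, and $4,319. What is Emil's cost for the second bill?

Claim 1 ($362): entire amount goes to the deductible. Owner pays $362; OOP now $362.
Claim 2 ($9,922): $694 to deductible, leaving $9,228; 40% of $9,228 = $3,691.20. Claim cost before the cap: $694 + $3,691.20 = $4,385.20. That would push OOP to $4,747.20, over the $4,000 cap, so owner pays $4,000 − $362 = $3,638.

$3,638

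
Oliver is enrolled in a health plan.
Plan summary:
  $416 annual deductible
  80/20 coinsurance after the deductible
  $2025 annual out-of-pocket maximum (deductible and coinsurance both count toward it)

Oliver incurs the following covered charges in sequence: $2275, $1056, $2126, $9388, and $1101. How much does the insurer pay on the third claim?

Claim 1 ($2275): $416 finishes the deductible; $1859 goes to coinsurance; 20% of $1859 = $371.80. Patient owes $787.80 (running OOP $787.80). Insurer: $2275 − $787.80 = $1487.20.
Claim 2 ($1056): deductible already satisfied, so patient's share is 20% × $1056 = $211.20. Cost to patient: $211.20. OOP to date $999. Insurer: $1056 − $211.20 = $844.80.
Claim 3 ($2126): deductible met; 20% of $2126 = $425.20. Cost to patient: $425.20. OOP to date $1424.20. Insurer: $2126 − $425.20 = $1700.80.

$1700.80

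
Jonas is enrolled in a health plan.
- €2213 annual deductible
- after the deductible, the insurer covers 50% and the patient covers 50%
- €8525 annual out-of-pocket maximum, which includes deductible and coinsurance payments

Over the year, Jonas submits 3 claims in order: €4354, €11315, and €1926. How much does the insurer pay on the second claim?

#1 (€4354): €2213 to deductible, leaving €2141; patient's 50% is €1070.50. Patient owes €3283.50 (running OOP €3283.50). Plan pays €4354 − €3283.50 = €1070.50.
#2 (€11315): deductible met; 50% of €11315 = €5657.50. OOP would hit €8941 > €8525, so the cap limits the patient to €8525 − €3283.50 = €5241.50. Insurer: €11315 − €5241.50 = €6073.50.

€6073.50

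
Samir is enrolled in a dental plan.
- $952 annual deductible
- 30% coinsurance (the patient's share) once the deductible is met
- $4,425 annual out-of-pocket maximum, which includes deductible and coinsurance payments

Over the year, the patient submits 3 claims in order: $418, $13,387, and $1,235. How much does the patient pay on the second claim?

$4,007

Claim 1 — $418: all of it applies to the deductible. Patient pays $418; OOP now $418.
Claim 2 — $13,387: $534 to deductible, leaving $12,853; 30% of $12,853 = $3,855.90. Together that's $534 + $3,855.90 = $4,389.90. OOP would hit $4,807.90 > $4,425, so the cap limits the patient to $4,425 − $418 = $4,007.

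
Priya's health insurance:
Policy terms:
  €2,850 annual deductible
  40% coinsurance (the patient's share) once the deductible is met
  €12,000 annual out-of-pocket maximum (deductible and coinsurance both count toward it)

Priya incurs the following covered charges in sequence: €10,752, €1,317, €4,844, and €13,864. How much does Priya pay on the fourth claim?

Claim 1 — €10,752: €2,850 finishes the deductible; €7,902 goes to coinsurance; patient's 40% is €3,160.80. Patient pays €6,010.80; OOP now €6,010.80.
Claim 2 — €1,317: deductible met; 40% of €1,317 = €526.80. Patient owes €526.80 (running OOP €6,537.60).
Claim 3 — €4,844: deductible already satisfied, so patient's share is 40% × €4,844 = €1,937.60. Patient pays €1,937.60; OOP now €8,475.20.
Claim 4 — €13,864: deductible met; 40% of €13,864 = €5,545.60. Adding that to €8,475.20 gives €14,020.80, past the €12,000 cap; patient pays only €12,000 − €8,475.20 = €3,524.80.

€3,524.80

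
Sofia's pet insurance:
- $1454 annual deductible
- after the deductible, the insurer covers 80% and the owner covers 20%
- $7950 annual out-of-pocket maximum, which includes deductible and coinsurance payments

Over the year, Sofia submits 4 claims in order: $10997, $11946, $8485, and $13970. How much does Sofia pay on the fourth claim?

Claim 1 — $10997: deductible takes $1454, $9543 remains; coinsurance $9543 × 20% = $1908.60. Cost to owner: $3362.60. OOP to date $3362.60.
Claim 2 — $11946: 20% coinsurance on $11946 = $2389.20. Owner owes $2389.20 (running OOP $5751.80).
Claim 3 — $8485: deductible already satisfied, so owner's share is 20% × $8485 = $1697. Owner pays $1697; OOP now $7448.80.
Claim 4 — $13970: deductible met; 20% of $13970 = $2794. OOP would hit $10242.80 > $7950, so the cap limits the owner to $7950 − $7448.80 = $501.20.

$501.20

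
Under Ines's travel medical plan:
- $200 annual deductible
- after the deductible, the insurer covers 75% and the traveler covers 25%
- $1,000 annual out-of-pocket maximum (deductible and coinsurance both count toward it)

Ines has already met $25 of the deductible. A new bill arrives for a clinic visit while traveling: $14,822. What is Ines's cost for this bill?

$975

Deductible still to meet: $200 − $25 = $175.
The remaining $14,647 (= $14,822 − $175) moves to coinsurance.
Traveler's 25% share of $14,647 is $3,661.75.
That puts the traveler's cost at $175 + $3,661.75 = $3,836.75 before any cap.
That would bring total out-of-pocket to $3,861.75, past the $1,000 cap. The traveler is capped at $1,000 − $25 = $975 on this claim.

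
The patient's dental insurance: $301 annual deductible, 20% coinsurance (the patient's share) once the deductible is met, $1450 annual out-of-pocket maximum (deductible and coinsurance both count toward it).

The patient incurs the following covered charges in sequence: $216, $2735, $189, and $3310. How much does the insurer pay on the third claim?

#1 ($216): entire amount goes to the deductible. Patient pays $216; OOP now $216. Insurer: $216 − $216 = $0.
#2 ($2735): $85 finishes the deductible; $2650 goes to coinsurance; coinsurance $2650 × 20% = $530. Cost to patient: $615. OOP to date $831. Plan pays $2735 − $615 = $2120.
#3 ($189): deductible met; 20% of $189 = $37.80. Patient owes $37.80 (running OOP $868.80). Plan pays $189 − $37.80 = $151.20.

$151.20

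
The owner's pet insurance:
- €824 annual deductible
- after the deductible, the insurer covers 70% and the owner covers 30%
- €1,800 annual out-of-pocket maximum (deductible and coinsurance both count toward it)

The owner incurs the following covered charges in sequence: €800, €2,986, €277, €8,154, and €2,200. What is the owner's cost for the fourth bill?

€4.30

Claim 1 — €800: fully absorbed by the deductible. Cost to owner: €800. OOP to date €800.
Claim 2 — €2,986: €24 to deductible, leaving €2,962; 30% of €2,962 = €888.60. Cost to owner: €912.60. OOP to date €1,712.60.
Claim 3 — €277: 30% coinsurance on €277 = €83.10. Cost to owner: €83.10. OOP to date €1,795.70.
Claim 4 — €8,154: deductible already satisfied, so owner's share is 30% × €8,154 = €2,446.20. That would push OOP to €4,241.90, over the €1,800 cap, so owner pays €1,800 − €1,795.70 = €4.30.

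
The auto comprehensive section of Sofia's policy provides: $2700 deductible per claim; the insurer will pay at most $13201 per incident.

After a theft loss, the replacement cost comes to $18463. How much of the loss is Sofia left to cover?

Subtract the deductible: $18463 − $2700 = $15763.
$15763 exceeds the $13201 limit, so the insurer pays the limit: $13201.
The policyholder bears the rest of the original loss: $18463 − $13201 = $5262.

$5262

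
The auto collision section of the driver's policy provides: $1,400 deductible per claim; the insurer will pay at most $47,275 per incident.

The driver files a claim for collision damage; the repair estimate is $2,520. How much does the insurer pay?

$1,120

After the deductible, $2,520 − $1,400 = $1,120 remains.
That's under the $47,275 cap, so the insurer reimburses the full $1,120.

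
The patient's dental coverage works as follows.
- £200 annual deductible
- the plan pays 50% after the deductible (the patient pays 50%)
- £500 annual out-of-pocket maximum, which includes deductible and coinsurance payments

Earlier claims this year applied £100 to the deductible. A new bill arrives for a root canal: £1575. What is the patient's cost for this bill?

£100 of the £200 deductible is already met, leaving £100.
The remaining £1475 (= £1575 − £100) moves to coinsurance.
Coinsurance: £1475 × 50% = £737.50.
So the patient owes £100 + £737.50 = £837.50 before any cap.
That would bring total out-of-pocket to £937.50, past the £500 cap. The patient is capped at £500 − £100 = £400 on this claim.

£400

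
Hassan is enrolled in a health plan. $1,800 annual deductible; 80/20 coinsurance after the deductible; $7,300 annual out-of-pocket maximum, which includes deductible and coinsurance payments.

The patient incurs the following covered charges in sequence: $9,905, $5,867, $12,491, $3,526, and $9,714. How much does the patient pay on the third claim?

Claim 1 — $9,905: $1,800 to deductible, leaving $8,105; patient's 20% is $1,621. Patient pays $3,421; OOP now $3,421.
Claim 2 — $5,867: deductible already satisfied, so patient's share is 20% × $5,867 = $1,173.40. Patient pays $1,173.40; OOP now $4,594.40.
Claim 3 — $12,491: 20% coinsurance on $12,491 = $2,498.20. Cost to patient: $2,498.20. OOP to date $7,092.60.

$2,498.20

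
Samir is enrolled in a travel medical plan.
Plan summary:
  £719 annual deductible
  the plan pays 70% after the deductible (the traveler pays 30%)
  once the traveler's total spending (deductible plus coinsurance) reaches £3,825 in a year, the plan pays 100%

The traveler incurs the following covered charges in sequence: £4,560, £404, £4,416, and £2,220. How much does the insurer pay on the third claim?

Claim 1 — £4,560: deductible takes £719, £3,841 remains; traveler's 30% is £1,152.30. Traveler owes £1,871.30 (running OOP £1,871.30). Plan pays £4,560 − £1,871.30 = £2,688.70.
Claim 2 — £404: deductible already satisfied, so traveler's share is 30% × £404 = £121.20. Cost to traveler: £121.20. OOP to date £1,992.50. Plan pays £404 − £121.20 = £282.80.
Claim 3 — £4,416: deductible met; 30% of £4,416 = £1,324.80. Cost to traveler: £1,324.80. OOP to date £3,317.30. Plan pays £4,416 − £1,324.80 = £3,091.20.

£3,091.20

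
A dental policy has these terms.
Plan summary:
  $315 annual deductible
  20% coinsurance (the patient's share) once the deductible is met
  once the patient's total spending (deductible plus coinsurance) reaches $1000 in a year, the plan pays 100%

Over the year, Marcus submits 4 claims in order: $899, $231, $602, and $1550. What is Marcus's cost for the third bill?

$120.40

Claim 1 — $899: $315 finishes the deductible; $584 goes to coinsurance; patient's 20% is $116.80. Cost to patient: $431.80. OOP to date $431.80.
Claim 2 — $231: deductible met; 20% of $231 = $46.20. Patient pays $46.20; OOP now $478.
Claim 3 — $602: 20% coinsurance on $602 = $120.40. Patient owes $120.40 (running OOP $598.40).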